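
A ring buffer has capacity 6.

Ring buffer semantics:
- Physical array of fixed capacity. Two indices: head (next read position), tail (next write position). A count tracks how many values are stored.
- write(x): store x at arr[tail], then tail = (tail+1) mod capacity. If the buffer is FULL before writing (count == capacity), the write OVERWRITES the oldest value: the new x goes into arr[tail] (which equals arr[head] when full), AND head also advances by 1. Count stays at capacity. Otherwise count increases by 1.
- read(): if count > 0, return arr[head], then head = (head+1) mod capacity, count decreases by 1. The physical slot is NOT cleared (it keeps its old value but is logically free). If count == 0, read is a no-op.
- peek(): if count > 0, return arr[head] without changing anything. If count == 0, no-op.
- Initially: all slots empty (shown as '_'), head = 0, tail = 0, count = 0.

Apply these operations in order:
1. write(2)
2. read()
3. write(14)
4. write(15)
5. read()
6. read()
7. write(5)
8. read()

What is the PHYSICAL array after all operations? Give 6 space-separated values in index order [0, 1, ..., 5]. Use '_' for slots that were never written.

After op 1 (write(2)): arr=[2 _ _ _ _ _] head=0 tail=1 count=1
After op 2 (read()): arr=[2 _ _ _ _ _] head=1 tail=1 count=0
After op 3 (write(14)): arr=[2 14 _ _ _ _] head=1 tail=2 count=1
After op 4 (write(15)): arr=[2 14 15 _ _ _] head=1 tail=3 count=2
After op 5 (read()): arr=[2 14 15 _ _ _] head=2 tail=3 count=1
After op 6 (read()): arr=[2 14 15 _ _ _] head=3 tail=3 count=0
After op 7 (write(5)): arr=[2 14 15 5 _ _] head=3 tail=4 count=1
After op 8 (read()): arr=[2 14 15 5 _ _] head=4 tail=4 count=0

Answer: 2 14 15 5 _ _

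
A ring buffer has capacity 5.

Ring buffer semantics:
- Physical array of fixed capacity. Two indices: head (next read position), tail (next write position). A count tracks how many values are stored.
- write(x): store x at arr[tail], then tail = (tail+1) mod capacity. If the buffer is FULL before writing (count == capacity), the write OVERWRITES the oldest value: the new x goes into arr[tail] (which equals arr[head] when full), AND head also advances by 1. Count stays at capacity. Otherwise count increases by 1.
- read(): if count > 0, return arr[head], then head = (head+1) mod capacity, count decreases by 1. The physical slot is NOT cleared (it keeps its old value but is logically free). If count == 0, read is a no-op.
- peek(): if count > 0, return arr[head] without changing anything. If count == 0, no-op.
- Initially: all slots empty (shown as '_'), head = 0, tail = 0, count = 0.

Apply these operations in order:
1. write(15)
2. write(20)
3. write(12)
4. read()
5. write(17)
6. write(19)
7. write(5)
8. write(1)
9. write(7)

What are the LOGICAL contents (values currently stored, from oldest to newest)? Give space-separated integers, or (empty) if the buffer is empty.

After op 1 (write(15)): arr=[15 _ _ _ _] head=0 tail=1 count=1
After op 2 (write(20)): arr=[15 20 _ _ _] head=0 tail=2 count=2
After op 3 (write(12)): arr=[15 20 12 _ _] head=0 tail=3 count=3
After op 4 (read()): arr=[15 20 12 _ _] head=1 tail=3 count=2
After op 5 (write(17)): arr=[15 20 12 17 _] head=1 tail=4 count=3
After op 6 (write(19)): arr=[15 20 12 17 19] head=1 tail=0 count=4
After op 7 (write(5)): arr=[5 20 12 17 19] head=1 tail=1 count=5
After op 8 (write(1)): arr=[5 1 12 17 19] head=2 tail=2 count=5
After op 9 (write(7)): arr=[5 1 7 17 19] head=3 tail=3 count=5

Answer: 17 19 5 1 7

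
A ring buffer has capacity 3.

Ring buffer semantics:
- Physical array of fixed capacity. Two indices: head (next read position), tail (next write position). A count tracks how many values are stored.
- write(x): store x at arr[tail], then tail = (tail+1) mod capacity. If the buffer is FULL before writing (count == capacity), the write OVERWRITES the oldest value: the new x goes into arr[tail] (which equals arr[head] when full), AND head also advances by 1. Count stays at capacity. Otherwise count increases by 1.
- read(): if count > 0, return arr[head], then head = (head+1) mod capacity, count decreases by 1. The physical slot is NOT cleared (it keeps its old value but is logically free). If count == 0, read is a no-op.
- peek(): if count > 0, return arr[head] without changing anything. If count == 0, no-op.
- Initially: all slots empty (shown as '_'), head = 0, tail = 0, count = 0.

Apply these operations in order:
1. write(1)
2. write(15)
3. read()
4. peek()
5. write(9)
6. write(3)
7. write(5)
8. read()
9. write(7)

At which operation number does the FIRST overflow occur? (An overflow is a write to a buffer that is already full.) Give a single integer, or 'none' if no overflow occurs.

After op 1 (write(1)): arr=[1 _ _] head=0 tail=1 count=1
After op 2 (write(15)): arr=[1 15 _] head=0 tail=2 count=2
After op 3 (read()): arr=[1 15 _] head=1 tail=2 count=1
After op 4 (peek()): arr=[1 15 _] head=1 tail=2 count=1
After op 5 (write(9)): arr=[1 15 9] head=1 tail=0 count=2
After op 6 (write(3)): arr=[3 15 9] head=1 tail=1 count=3
After op 7 (write(5)): arr=[3 5 9] head=2 tail=2 count=3
After op 8 (read()): arr=[3 5 9] head=0 tail=2 count=2
After op 9 (write(7)): arr=[3 5 7] head=0 tail=0 count=3

Answer: 7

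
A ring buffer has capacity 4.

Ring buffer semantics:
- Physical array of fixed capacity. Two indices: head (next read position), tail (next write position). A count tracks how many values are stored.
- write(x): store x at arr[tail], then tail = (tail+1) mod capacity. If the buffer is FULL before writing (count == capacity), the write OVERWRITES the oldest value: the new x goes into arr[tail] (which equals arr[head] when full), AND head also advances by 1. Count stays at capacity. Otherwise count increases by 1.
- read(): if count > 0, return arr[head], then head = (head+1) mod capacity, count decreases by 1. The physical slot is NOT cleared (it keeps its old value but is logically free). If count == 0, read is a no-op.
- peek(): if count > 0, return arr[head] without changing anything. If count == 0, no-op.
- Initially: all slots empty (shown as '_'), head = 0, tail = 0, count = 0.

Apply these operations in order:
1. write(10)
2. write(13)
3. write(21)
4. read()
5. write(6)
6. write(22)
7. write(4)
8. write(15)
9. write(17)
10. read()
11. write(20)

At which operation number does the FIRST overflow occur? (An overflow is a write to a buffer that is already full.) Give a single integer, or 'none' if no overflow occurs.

Answer: 7

Derivation:
After op 1 (write(10)): arr=[10 _ _ _] head=0 tail=1 count=1
After op 2 (write(13)): arr=[10 13 _ _] head=0 tail=2 count=2
After op 3 (write(21)): arr=[10 13 21 _] head=0 tail=3 count=3
After op 4 (read()): arr=[10 13 21 _] head=1 tail=3 count=2
After op 5 (write(6)): arr=[10 13 21 6] head=1 tail=0 count=3
After op 6 (write(22)): arr=[22 13 21 6] head=1 tail=1 count=4
After op 7 (write(4)): arr=[22 4 21 6] head=2 tail=2 count=4
After op 8 (write(15)): arr=[22 4 15 6] head=3 tail=3 count=4
After op 9 (write(17)): arr=[22 4 15 17] head=0 tail=0 count=4
After op 10 (read()): arr=[22 4 15 17] head=1 tail=0 count=3
After op 11 (write(20)): arr=[20 4 15 17] head=1 tail=1 count=4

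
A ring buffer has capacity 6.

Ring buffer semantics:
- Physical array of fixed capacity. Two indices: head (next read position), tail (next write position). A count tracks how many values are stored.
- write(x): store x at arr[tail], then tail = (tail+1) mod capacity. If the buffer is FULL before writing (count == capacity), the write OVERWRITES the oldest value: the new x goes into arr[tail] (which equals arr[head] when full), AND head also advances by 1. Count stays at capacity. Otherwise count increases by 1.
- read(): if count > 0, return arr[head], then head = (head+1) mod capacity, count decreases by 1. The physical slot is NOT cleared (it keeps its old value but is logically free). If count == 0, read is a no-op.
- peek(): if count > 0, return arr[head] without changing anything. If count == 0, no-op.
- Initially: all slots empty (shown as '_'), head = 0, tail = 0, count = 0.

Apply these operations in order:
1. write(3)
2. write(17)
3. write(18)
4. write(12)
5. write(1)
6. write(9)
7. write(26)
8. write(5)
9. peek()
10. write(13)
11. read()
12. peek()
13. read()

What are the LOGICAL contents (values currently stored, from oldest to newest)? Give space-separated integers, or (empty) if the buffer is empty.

Answer: 9 26 5 13

Derivation:
After op 1 (write(3)): arr=[3 _ _ _ _ _] head=0 tail=1 count=1
After op 2 (write(17)): arr=[3 17 _ _ _ _] head=0 tail=2 count=2
After op 3 (write(18)): arr=[3 17 18 _ _ _] head=0 tail=3 count=3
After op 4 (write(12)): arr=[3 17 18 12 _ _] head=0 tail=4 count=4
After op 5 (write(1)): arr=[3 17 18 12 1 _] head=0 tail=5 count=5
After op 6 (write(9)): arr=[3 17 18 12 1 9] head=0 tail=0 count=6
After op 7 (write(26)): arr=[26 17 18 12 1 9] head=1 tail=1 count=6
After op 8 (write(5)): arr=[26 5 18 12 1 9] head=2 tail=2 count=6
After op 9 (peek()): arr=[26 5 18 12 1 9] head=2 tail=2 count=6
After op 10 (write(13)): arr=[26 5 13 12 1 9] head=3 tail=3 count=6
After op 11 (read()): arr=[26 5 13 12 1 9] head=4 tail=3 count=5
After op 12 (peek()): arr=[26 5 13 12 1 9] head=4 tail=3 count=5
After op 13 (read()): arr=[26 5 13 12 1 9] head=5 tail=3 count=4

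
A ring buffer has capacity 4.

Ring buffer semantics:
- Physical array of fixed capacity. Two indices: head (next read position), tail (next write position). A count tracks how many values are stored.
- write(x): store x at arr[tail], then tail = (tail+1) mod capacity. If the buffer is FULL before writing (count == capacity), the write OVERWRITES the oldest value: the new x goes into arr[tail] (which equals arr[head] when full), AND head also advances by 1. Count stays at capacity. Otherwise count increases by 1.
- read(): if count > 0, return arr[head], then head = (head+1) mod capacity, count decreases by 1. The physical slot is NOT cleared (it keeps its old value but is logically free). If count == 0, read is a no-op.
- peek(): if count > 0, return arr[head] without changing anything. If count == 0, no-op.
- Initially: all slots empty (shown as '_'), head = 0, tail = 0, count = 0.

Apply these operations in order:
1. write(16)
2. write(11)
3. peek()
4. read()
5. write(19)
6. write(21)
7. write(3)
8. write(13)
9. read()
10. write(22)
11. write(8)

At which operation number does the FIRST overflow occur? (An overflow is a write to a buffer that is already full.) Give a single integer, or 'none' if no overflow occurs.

After op 1 (write(16)): arr=[16 _ _ _] head=0 tail=1 count=1
After op 2 (write(11)): arr=[16 11 _ _] head=0 tail=2 count=2
After op 3 (peek()): arr=[16 11 _ _] head=0 tail=2 count=2
After op 4 (read()): arr=[16 11 _ _] head=1 tail=2 count=1
After op 5 (write(19)): arr=[16 11 19 _] head=1 tail=3 count=2
After op 6 (write(21)): arr=[16 11 19 21] head=1 tail=0 count=3
After op 7 (write(3)): arr=[3 11 19 21] head=1 tail=1 count=4
After op 8 (write(13)): arr=[3 13 19 21] head=2 tail=2 count=4
After op 9 (read()): arr=[3 13 19 21] head=3 tail=2 count=3
After op 10 (write(22)): arr=[3 13 22 21] head=3 tail=3 count=4
After op 11 (write(8)): arr=[3 13 22 8] head=0 tail=0 count=4

Answer: 8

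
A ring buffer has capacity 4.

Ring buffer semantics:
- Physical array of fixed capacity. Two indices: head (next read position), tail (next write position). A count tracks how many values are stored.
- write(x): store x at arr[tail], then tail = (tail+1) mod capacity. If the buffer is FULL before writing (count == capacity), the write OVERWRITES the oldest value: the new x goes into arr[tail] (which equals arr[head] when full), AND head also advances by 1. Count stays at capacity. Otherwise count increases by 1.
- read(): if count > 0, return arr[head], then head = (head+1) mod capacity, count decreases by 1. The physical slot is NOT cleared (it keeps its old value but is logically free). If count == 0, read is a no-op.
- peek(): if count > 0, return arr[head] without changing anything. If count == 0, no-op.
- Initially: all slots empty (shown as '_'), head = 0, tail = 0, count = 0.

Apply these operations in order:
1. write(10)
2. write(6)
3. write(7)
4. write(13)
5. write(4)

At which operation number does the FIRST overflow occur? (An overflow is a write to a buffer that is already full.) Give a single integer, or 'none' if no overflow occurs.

After op 1 (write(10)): arr=[10 _ _ _] head=0 tail=1 count=1
After op 2 (write(6)): arr=[10 6 _ _] head=0 tail=2 count=2
After op 3 (write(7)): arr=[10 6 7 _] head=0 tail=3 count=3
After op 4 (write(13)): arr=[10 6 7 13] head=0 tail=0 count=4
After op 5 (write(4)): arr=[4 6 7 13] head=1 tail=1 count=4

Answer: 5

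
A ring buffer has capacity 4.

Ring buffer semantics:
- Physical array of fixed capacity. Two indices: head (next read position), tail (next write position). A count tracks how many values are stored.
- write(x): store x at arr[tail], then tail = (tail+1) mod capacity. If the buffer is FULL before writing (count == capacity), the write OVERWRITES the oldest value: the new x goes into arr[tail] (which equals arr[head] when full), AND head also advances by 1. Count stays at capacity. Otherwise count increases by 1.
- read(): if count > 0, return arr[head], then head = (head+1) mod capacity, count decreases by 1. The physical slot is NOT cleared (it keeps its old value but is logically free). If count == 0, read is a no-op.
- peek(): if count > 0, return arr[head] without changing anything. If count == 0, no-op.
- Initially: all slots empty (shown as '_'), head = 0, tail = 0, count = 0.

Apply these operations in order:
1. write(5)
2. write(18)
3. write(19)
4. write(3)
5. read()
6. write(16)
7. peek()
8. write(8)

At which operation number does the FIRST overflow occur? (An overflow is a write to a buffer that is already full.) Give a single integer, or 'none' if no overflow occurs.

After op 1 (write(5)): arr=[5 _ _ _] head=0 tail=1 count=1
After op 2 (write(18)): arr=[5 18 _ _] head=0 tail=2 count=2
After op 3 (write(19)): arr=[5 18 19 _] head=0 tail=3 count=3
After op 4 (write(3)): arr=[5 18 19 3] head=0 tail=0 count=4
After op 5 (read()): arr=[5 18 19 3] head=1 tail=0 count=3
After op 6 (write(16)): arr=[16 18 19 3] head=1 tail=1 count=4
After op 7 (peek()): arr=[16 18 19 3] head=1 tail=1 count=4
After op 8 (write(8)): arr=[16 8 19 3] head=2 tail=2 count=4

Answer: 8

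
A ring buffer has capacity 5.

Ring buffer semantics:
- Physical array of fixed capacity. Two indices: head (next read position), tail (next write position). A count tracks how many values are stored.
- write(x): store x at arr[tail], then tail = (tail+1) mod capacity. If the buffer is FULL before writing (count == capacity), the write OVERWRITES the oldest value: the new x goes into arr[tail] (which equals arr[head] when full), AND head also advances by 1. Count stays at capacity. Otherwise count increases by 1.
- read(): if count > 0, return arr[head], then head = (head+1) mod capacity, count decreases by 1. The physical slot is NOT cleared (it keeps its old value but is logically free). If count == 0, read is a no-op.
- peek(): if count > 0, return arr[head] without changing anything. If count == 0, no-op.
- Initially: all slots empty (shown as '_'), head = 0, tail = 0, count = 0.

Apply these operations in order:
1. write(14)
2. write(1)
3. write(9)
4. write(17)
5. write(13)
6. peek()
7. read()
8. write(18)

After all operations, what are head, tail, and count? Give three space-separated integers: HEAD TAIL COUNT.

After op 1 (write(14)): arr=[14 _ _ _ _] head=0 tail=1 count=1
After op 2 (write(1)): arr=[14 1 _ _ _] head=0 tail=2 count=2
After op 3 (write(9)): arr=[14 1 9 _ _] head=0 tail=3 count=3
After op 4 (write(17)): arr=[14 1 9 17 _] head=0 tail=4 count=4
After op 5 (write(13)): arr=[14 1 9 17 13] head=0 tail=0 count=5
After op 6 (peek()): arr=[14 1 9 17 13] head=0 tail=0 count=5
After op 7 (read()): arr=[14 1 9 17 13] head=1 tail=0 count=4
After op 8 (write(18)): arr=[18 1 9 17 13] head=1 tail=1 count=5

Answer: 1 1 5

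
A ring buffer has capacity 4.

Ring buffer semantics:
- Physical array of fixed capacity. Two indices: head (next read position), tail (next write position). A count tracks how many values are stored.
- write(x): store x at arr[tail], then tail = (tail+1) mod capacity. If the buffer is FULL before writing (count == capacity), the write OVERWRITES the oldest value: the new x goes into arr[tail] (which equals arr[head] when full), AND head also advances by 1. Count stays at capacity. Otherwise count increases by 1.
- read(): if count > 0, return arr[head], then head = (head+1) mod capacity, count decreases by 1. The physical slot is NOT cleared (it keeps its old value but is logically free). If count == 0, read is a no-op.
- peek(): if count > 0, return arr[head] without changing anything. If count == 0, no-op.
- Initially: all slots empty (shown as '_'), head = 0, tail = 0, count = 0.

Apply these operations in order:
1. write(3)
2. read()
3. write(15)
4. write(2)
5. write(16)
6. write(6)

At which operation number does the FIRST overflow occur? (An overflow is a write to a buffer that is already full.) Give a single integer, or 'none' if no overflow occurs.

Answer: none

Derivation:
After op 1 (write(3)): arr=[3 _ _ _] head=0 tail=1 count=1
After op 2 (read()): arr=[3 _ _ _] head=1 tail=1 count=0
After op 3 (write(15)): arr=[3 15 _ _] head=1 tail=2 count=1
After op 4 (write(2)): arr=[3 15 2 _] head=1 tail=3 count=2
After op 5 (write(16)): arr=[3 15 2 16] head=1 tail=0 count=3
After op 6 (write(6)): arr=[6 15 2 16] head=1 tail=1 count=4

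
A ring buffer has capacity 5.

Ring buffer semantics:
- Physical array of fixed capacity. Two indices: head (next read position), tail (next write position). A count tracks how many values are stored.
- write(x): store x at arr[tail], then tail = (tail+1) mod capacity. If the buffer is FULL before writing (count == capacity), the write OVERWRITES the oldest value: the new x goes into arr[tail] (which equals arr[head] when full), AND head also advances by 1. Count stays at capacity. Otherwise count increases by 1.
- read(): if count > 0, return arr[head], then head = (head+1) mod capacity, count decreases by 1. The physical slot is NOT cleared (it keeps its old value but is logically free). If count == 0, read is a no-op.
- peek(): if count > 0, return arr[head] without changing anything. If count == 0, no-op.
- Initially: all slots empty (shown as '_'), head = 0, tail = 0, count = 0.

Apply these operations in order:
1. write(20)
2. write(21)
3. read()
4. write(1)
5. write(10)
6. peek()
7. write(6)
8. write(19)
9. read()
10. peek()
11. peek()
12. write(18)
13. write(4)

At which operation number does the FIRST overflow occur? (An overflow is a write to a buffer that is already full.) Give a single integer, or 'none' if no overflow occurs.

After op 1 (write(20)): arr=[20 _ _ _ _] head=0 tail=1 count=1
After op 2 (write(21)): arr=[20 21 _ _ _] head=0 tail=2 count=2
After op 3 (read()): arr=[20 21 _ _ _] head=1 tail=2 count=1
After op 4 (write(1)): arr=[20 21 1 _ _] head=1 tail=3 count=2
After op 5 (write(10)): arr=[20 21 1 10 _] head=1 tail=4 count=3
After op 6 (peek()): arr=[20 21 1 10 _] head=1 tail=4 count=3
After op 7 (write(6)): arr=[20 21 1 10 6] head=1 tail=0 count=4
After op 8 (write(19)): arr=[19 21 1 10 6] head=1 tail=1 count=5
After op 9 (read()): arr=[19 21 1 10 6] head=2 tail=1 count=4
After op 10 (peek()): arr=[19 21 1 10 6] head=2 tail=1 count=4
After op 11 (peek()): arr=[19 21 1 10 6] head=2 tail=1 count=4
After op 12 (write(18)): arr=[19 18 1 10 6] head=2 tail=2 count=5
After op 13 (write(4)): arr=[19 18 4 10 6] head=3 tail=3 count=5

Answer: 13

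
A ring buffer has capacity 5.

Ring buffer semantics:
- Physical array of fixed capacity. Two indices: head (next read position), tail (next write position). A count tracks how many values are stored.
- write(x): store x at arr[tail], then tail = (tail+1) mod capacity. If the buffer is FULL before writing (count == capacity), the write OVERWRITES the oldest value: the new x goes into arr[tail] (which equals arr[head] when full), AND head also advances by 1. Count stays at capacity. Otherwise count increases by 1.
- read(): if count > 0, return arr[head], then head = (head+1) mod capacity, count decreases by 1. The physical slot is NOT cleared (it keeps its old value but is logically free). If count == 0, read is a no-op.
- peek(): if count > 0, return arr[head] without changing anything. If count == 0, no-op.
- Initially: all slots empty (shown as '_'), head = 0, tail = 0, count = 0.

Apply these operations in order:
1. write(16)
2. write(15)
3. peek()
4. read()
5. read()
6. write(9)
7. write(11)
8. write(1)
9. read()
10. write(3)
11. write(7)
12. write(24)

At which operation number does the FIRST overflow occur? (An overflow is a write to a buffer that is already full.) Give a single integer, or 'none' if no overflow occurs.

Answer: none

Derivation:
After op 1 (write(16)): arr=[16 _ _ _ _] head=0 tail=1 count=1
After op 2 (write(15)): arr=[16 15 _ _ _] head=0 tail=2 count=2
After op 3 (peek()): arr=[16 15 _ _ _] head=0 tail=2 count=2
After op 4 (read()): arr=[16 15 _ _ _] head=1 tail=2 count=1
After op 5 (read()): arr=[16 15 _ _ _] head=2 tail=2 count=0
After op 6 (write(9)): arr=[16 15 9 _ _] head=2 tail=3 count=1
After op 7 (write(11)): arr=[16 15 9 11 _] head=2 tail=4 count=2
After op 8 (write(1)): arr=[16 15 9 11 1] head=2 tail=0 count=3
After op 9 (read()): arr=[16 15 9 11 1] head=3 tail=0 count=2
After op 10 (write(3)): arr=[3 15 9 11 1] head=3 tail=1 count=3
After op 11 (write(7)): arr=[3 7 9 11 1] head=3 tail=2 count=4
After op 12 (write(24)): arr=[3 7 24 11 1] head=3 tail=3 count=5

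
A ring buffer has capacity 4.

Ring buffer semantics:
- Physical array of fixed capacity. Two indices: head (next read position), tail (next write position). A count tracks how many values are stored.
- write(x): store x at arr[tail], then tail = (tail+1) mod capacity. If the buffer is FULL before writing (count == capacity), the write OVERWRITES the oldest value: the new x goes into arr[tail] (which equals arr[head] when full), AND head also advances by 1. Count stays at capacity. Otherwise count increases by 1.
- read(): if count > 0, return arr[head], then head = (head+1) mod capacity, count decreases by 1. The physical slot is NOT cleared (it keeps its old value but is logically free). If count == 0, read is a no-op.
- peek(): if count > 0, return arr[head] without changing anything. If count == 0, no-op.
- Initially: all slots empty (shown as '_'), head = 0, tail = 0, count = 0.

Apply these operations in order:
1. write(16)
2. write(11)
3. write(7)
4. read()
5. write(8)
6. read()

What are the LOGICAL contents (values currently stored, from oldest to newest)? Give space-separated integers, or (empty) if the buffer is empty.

Answer: 7 8

Derivation:
After op 1 (write(16)): arr=[16 _ _ _] head=0 tail=1 count=1
After op 2 (write(11)): arr=[16 11 _ _] head=0 tail=2 count=2
After op 3 (write(7)): arr=[16 11 7 _] head=0 tail=3 count=3
After op 4 (read()): arr=[16 11 7 _] head=1 tail=3 count=2
After op 5 (write(8)): arr=[16 11 7 8] head=1 tail=0 count=3
After op 6 (read()): arr=[16 11 7 8] head=2 tail=0 count=2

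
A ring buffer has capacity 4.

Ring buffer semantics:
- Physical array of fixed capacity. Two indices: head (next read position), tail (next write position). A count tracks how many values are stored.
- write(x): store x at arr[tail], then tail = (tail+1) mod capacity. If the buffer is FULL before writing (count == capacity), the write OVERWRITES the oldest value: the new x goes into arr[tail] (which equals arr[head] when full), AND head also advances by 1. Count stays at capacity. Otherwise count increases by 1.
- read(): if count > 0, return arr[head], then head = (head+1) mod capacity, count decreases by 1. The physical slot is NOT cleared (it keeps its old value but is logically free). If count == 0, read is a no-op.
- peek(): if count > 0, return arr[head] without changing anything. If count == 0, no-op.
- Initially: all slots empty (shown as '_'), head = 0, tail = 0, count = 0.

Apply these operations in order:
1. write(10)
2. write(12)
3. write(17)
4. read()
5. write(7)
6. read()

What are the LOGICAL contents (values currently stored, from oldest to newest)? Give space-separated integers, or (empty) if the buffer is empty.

Answer: 17 7

Derivation:
After op 1 (write(10)): arr=[10 _ _ _] head=0 tail=1 count=1
After op 2 (write(12)): arr=[10 12 _ _] head=0 tail=2 count=2
After op 3 (write(17)): arr=[10 12 17 _] head=0 tail=3 count=3
After op 4 (read()): arr=[10 12 17 _] head=1 tail=3 count=2
After op 5 (write(7)): arr=[10 12 17 7] head=1 tail=0 count=3
After op 6 (read()): arr=[10 12 17 7] head=2 tail=0 count=2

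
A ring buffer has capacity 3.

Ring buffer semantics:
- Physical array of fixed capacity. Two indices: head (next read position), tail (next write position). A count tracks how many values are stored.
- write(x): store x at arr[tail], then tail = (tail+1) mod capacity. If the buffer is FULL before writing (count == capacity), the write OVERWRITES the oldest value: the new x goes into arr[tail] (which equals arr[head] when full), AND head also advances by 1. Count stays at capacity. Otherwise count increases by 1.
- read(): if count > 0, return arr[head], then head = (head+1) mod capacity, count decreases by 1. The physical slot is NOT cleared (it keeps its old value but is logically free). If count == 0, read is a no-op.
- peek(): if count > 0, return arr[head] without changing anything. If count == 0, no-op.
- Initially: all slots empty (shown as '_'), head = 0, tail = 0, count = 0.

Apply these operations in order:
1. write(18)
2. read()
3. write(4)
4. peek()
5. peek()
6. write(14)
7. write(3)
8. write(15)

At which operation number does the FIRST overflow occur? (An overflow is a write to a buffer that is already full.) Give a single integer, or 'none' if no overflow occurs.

Answer: 8

Derivation:
After op 1 (write(18)): arr=[18 _ _] head=0 tail=1 count=1
After op 2 (read()): arr=[18 _ _] head=1 tail=1 count=0
After op 3 (write(4)): arr=[18 4 _] head=1 tail=2 count=1
After op 4 (peek()): arr=[18 4 _] head=1 tail=2 count=1
After op 5 (peek()): arr=[18 4 _] head=1 tail=2 count=1
After op 6 (write(14)): arr=[18 4 14] head=1 tail=0 count=2
After op 7 (write(3)): arr=[3 4 14] head=1 tail=1 count=3
After op 8 (write(15)): arr=[3 15 14] head=2 tail=2 count=3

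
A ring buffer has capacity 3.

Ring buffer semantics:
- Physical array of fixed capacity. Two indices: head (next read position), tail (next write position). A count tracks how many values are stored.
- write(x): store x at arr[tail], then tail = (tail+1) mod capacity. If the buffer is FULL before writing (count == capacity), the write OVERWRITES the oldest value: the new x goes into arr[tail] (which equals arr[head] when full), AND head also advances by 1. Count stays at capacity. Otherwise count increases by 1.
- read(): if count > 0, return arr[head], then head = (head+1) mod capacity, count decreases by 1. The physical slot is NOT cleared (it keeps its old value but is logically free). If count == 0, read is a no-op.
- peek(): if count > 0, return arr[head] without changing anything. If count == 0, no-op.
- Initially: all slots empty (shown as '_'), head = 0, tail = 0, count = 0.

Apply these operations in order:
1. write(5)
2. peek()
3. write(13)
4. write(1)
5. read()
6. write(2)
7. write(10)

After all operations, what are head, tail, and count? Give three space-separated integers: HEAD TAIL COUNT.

Answer: 2 2 3

Derivation:
After op 1 (write(5)): arr=[5 _ _] head=0 tail=1 count=1
After op 2 (peek()): arr=[5 _ _] head=0 tail=1 count=1
After op 3 (write(13)): arr=[5 13 _] head=0 tail=2 count=2
After op 4 (write(1)): arr=[5 13 1] head=0 tail=0 count=3
After op 5 (read()): arr=[5 13 1] head=1 tail=0 count=2
After op 6 (write(2)): arr=[2 13 1] head=1 tail=1 count=3
After op 7 (write(10)): arr=[2 10 1] head=2 tail=2 count=3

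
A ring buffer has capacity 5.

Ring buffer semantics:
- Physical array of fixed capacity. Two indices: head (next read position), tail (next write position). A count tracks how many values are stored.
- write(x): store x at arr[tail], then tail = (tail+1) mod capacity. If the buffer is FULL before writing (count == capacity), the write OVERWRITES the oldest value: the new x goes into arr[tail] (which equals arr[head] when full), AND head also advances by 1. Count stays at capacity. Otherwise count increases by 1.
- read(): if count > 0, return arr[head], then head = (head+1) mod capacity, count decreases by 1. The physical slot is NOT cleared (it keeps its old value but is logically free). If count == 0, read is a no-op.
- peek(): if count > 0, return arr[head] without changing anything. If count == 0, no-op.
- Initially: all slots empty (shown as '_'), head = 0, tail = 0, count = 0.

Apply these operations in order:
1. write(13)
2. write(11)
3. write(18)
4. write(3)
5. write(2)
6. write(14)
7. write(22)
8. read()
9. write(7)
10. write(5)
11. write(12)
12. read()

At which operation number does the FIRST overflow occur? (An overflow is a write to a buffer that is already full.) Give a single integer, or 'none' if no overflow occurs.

After op 1 (write(13)): arr=[13 _ _ _ _] head=0 tail=1 count=1
After op 2 (write(11)): arr=[13 11 _ _ _] head=0 tail=2 count=2
After op 3 (write(18)): arr=[13 11 18 _ _] head=0 tail=3 count=3
After op 4 (write(3)): arr=[13 11 18 3 _] head=0 tail=4 count=4
After op 5 (write(2)): arr=[13 11 18 3 2] head=0 tail=0 count=5
After op 6 (write(14)): arr=[14 11 18 3 2] head=1 tail=1 count=5
After op 7 (write(22)): arr=[14 22 18 3 2] head=2 tail=2 count=5
After op 8 (read()): arr=[14 22 18 3 2] head=3 tail=2 count=4
After op 9 (write(7)): arr=[14 22 7 3 2] head=3 tail=3 count=5
After op 10 (write(5)): arr=[14 22 7 5 2] head=4 tail=4 count=5
After op 11 (write(12)): arr=[14 22 7 5 12] head=0 tail=0 count=5
After op 12 (read()): arr=[14 22 7 5 12] head=1 tail=0 count=4

Answer: 6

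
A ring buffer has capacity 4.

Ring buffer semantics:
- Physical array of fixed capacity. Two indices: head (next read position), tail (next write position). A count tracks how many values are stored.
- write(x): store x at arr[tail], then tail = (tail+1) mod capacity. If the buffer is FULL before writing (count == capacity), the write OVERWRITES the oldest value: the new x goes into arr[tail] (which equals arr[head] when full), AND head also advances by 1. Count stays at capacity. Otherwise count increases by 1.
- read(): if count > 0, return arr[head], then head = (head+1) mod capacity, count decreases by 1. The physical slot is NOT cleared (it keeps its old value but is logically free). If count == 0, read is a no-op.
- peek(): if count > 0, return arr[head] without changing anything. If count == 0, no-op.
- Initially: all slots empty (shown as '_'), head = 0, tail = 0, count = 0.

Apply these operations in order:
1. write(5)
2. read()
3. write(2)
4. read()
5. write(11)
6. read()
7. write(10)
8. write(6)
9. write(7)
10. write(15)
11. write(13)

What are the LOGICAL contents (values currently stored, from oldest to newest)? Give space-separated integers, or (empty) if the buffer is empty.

Answer: 6 7 15 13

Derivation:
After op 1 (write(5)): arr=[5 _ _ _] head=0 tail=1 count=1
After op 2 (read()): arr=[5 _ _ _] head=1 tail=1 count=0
After op 3 (write(2)): arr=[5 2 _ _] head=1 tail=2 count=1
After op 4 (read()): arr=[5 2 _ _] head=2 tail=2 count=0
After op 5 (write(11)): arr=[5 2 11 _] head=2 tail=3 count=1
After op 6 (read()): arr=[5 2 11 _] head=3 tail=3 count=0
After op 7 (write(10)): arr=[5 2 11 10] head=3 tail=0 count=1
After op 8 (write(6)): arr=[6 2 11 10] head=3 tail=1 count=2
After op 9 (write(7)): arr=[6 7 11 10] head=3 tail=2 count=3
After op 10 (write(15)): arr=[6 7 15 10] head=3 tail=3 count=4
After op 11 (write(13)): arr=[6 7 15 13] head=0 tail=0 count=4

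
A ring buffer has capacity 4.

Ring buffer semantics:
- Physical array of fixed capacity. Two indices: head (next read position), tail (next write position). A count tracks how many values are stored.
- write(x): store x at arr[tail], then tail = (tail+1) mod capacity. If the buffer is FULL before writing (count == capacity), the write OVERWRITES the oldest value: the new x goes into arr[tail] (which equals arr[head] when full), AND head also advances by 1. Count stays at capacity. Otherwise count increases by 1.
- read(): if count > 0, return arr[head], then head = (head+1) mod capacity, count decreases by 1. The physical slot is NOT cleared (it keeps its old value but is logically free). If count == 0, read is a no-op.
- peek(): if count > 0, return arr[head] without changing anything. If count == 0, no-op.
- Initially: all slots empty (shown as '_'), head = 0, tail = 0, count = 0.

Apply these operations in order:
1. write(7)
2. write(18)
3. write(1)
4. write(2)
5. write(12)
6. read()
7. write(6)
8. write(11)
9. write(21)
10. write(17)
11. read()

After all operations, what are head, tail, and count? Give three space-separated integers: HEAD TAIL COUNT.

Answer: 2 1 3

Derivation:
After op 1 (write(7)): arr=[7 _ _ _] head=0 tail=1 count=1
After op 2 (write(18)): arr=[7 18 _ _] head=0 tail=2 count=2
After op 3 (write(1)): arr=[7 18 1 _] head=0 tail=3 count=3
After op 4 (write(2)): arr=[7 18 1 2] head=0 tail=0 count=4
After op 5 (write(12)): arr=[12 18 1 2] head=1 tail=1 count=4
After op 6 (read()): arr=[12 18 1 2] head=2 tail=1 count=3
After op 7 (write(6)): arr=[12 6 1 2] head=2 tail=2 count=4
After op 8 (write(11)): arr=[12 6 11 2] head=3 tail=3 count=4
After op 9 (write(21)): arr=[12 6 11 21] head=0 tail=0 count=4
After op 10 (write(17)): arr=[17 6 11 21] head=1 tail=1 count=4
After op 11 (read()): arr=[17 6 11 21] head=2 tail=1 count=3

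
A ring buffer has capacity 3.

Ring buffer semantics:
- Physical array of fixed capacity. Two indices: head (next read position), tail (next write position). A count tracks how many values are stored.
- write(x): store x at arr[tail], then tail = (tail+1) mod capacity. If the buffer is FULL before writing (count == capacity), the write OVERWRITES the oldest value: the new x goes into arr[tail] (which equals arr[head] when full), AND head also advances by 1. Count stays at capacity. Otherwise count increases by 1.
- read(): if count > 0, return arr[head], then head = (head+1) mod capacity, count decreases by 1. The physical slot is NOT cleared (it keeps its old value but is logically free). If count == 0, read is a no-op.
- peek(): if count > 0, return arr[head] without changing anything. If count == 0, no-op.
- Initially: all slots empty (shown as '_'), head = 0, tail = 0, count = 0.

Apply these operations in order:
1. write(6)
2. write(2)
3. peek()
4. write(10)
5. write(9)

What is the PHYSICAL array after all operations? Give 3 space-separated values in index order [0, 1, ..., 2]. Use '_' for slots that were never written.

Answer: 9 2 10

Derivation:
After op 1 (write(6)): arr=[6 _ _] head=0 tail=1 count=1
After op 2 (write(2)): arr=[6 2 _] head=0 tail=2 count=2
After op 3 (peek()): arr=[6 2 _] head=0 tail=2 count=2
After op 4 (write(10)): arr=[6 2 10] head=0 tail=0 count=3
After op 5 (write(9)): arr=[9 2 10] head=1 tail=1 count=3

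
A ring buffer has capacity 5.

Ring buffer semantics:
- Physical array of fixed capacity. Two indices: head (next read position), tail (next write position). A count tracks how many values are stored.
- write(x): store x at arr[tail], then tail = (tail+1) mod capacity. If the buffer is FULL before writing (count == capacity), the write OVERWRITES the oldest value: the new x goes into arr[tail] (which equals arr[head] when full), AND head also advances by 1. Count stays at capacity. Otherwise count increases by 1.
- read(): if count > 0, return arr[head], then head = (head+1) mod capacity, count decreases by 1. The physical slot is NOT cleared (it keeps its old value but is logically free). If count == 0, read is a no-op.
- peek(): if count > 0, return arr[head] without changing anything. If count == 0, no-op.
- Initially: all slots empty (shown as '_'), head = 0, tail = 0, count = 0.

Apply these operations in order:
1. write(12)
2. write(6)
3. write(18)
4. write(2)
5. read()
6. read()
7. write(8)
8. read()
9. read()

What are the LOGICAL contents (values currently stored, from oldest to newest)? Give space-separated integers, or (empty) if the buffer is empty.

After op 1 (write(12)): arr=[12 _ _ _ _] head=0 tail=1 count=1
After op 2 (write(6)): arr=[12 6 _ _ _] head=0 tail=2 count=2
After op 3 (write(18)): arr=[12 6 18 _ _] head=0 tail=3 count=3
After op 4 (write(2)): arr=[12 6 18 2 _] head=0 tail=4 count=4
After op 5 (read()): arr=[12 6 18 2 _] head=1 tail=4 count=3
After op 6 (read()): arr=[12 6 18 2 _] head=2 tail=4 count=2
After op 7 (write(8)): arr=[12 6 18 2 8] head=2 tail=0 count=3
After op 8 (read()): arr=[12 6 18 2 8] head=3 tail=0 count=2
After op 9 (read()): arr=[12 6 18 2 8] head=4 tail=0 count=1

Answer: 8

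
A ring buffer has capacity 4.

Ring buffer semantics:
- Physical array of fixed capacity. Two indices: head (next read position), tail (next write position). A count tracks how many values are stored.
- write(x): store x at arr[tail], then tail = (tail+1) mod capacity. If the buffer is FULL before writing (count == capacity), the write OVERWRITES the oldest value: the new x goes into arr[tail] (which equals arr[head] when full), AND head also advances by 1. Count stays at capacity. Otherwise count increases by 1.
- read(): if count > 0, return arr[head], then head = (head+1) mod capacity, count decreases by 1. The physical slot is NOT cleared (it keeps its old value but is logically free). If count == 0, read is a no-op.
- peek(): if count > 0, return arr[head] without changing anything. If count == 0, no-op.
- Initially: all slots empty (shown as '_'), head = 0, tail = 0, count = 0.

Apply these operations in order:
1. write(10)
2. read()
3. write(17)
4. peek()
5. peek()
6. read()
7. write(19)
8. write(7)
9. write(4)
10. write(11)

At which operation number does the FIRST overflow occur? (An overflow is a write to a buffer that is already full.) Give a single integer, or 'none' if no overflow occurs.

Answer: none

Derivation:
After op 1 (write(10)): arr=[10 _ _ _] head=0 tail=1 count=1
After op 2 (read()): arr=[10 _ _ _] head=1 tail=1 count=0
After op 3 (write(17)): arr=[10 17 _ _] head=1 tail=2 count=1
After op 4 (peek()): arr=[10 17 _ _] head=1 tail=2 count=1
After op 5 (peek()): arr=[10 17 _ _] head=1 tail=2 count=1
After op 6 (read()): arr=[10 17 _ _] head=2 tail=2 count=0
After op 7 (write(19)): arr=[10 17 19 _] head=2 tail=3 count=1
After op 8 (write(7)): arr=[10 17 19 7] head=2 tail=0 count=2
After op 9 (write(4)): arr=[4 17 19 7] head=2 tail=1 count=3
After op 10 (write(11)): arr=[4 11 19 7] head=2 tail=2 count=4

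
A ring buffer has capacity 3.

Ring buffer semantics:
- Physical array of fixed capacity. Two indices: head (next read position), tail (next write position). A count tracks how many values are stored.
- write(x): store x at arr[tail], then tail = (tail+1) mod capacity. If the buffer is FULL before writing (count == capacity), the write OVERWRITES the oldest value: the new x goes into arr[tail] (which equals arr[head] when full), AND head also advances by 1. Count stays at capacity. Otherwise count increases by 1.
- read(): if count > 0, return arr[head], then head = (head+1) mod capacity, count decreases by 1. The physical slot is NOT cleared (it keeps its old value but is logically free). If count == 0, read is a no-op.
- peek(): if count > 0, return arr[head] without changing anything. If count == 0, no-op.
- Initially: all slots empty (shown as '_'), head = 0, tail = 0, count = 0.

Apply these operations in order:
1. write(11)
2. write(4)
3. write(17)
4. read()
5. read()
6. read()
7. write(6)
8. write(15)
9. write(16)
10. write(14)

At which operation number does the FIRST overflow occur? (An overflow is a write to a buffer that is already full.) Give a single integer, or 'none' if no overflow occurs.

Answer: 10

Derivation:
After op 1 (write(11)): arr=[11 _ _] head=0 tail=1 count=1
After op 2 (write(4)): arr=[11 4 _] head=0 tail=2 count=2
After op 3 (write(17)): arr=[11 4 17] head=0 tail=0 count=3
After op 4 (read()): arr=[11 4 17] head=1 tail=0 count=2
After op 5 (read()): arr=[11 4 17] head=2 tail=0 count=1
After op 6 (read()): arr=[11 4 17] head=0 tail=0 count=0
After op 7 (write(6)): arr=[6 4 17] head=0 tail=1 count=1
After op 8 (write(15)): arr=[6 15 17] head=0 tail=2 count=2
After op 9 (write(16)): arr=[6 15 16] head=0 tail=0 count=3
After op 10 (write(14)): arr=[14 15 16] head=1 tail=1 count=3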